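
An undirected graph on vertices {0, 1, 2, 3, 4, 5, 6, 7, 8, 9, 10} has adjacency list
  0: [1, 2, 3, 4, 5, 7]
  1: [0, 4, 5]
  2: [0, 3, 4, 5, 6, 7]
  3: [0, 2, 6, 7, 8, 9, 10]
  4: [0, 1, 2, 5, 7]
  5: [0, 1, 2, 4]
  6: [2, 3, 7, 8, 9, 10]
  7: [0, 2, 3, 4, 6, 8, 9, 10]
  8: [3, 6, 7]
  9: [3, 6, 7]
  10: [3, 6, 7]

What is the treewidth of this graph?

3

A width-3 tree decomposition is:
Bags: B1 = {0, 2, 4, 7}  B2 = {0, 2, 4, 5}  B3 = {0, 2, 3, 7}  B4 = {2, 3, 6, 7}  B5 = {3, 6, 7, 9}  B6 = {3, 6, 7, 10}  B7 = {3, 6, 7, 8}  B8 = {0, 1, 4, 5}
Tree: B1–B2, B1–B3, B3–B4, B4–B5, B4–B6, B6–B7, B2–B8
The largest bag has 4 vertices, giving width 3; this decomposition certifies tw(G) ≤ 3. On the other hand G contains the 4-clique {0, 1, 4, 5}. A clique must lie in a single bag of any decomposition, so no decomposition can have width below 3. The upper and lower bounds meet at 3, so that is the treewidth.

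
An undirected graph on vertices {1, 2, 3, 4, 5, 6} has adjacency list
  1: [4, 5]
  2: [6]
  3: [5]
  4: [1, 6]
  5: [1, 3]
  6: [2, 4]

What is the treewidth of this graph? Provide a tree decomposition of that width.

Every bag has size at most 2, so the width is 2 − 1 = 1 and tw(G) ≤ 1. Any graph with an edge has treewidth ≥ 1, and G has the edge 2–6. Therefore the treewidth is 1.

Treewidth 1.
One optimal decomposition is:
Bags: B1 = {2, 6}  B2 = {4, 6}  B3 = {1, 4}  B4 = {1, 5}  B5 = {3, 5}
Tree: B1–B2, B2–B3, B3–B4, B4–B5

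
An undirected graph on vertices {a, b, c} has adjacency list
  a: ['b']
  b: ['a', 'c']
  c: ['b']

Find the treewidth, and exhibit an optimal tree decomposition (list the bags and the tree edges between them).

The largest bag has 2 vertices, giving width 1; this decomposition certifies tw(G) ≤ 1. Since G has at least one edge (e.g. b–c), it is not an edgeless graph, so tw(G) ≥ 1. Hence tw(G) = 1 exactly.

Treewidth 1.
One optimal decomposition is:
Bags: B1 = {b, c}  B2 = {a, b}
Tree: B1–B2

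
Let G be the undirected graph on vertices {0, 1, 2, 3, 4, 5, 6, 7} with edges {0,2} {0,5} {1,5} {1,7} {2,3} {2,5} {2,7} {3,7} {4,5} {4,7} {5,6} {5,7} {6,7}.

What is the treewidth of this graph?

2

A width-2 tree decomposition is:
Bags: B1 = {4, 5, 7}  B2 = {2, 5, 7}  B3 = {5, 6, 7}  B4 = {1, 5, 7}  B5 = {0, 2, 5}  B6 = {2, 3, 7}
Tree: B1–B2, B1–B3, B3–B4, B2–B5, B2–B6
Every bag has size at most 3, so the width is 3 − 1 = 2 and tw(G) ≤ 2. For the lower bound, the 3 vertices {2, 3, 7} are pairwise adjacent, and any tree decomposition puts a clique entirely inside one bag — forcing width ≥ 2. Hence tw(G) = 2 exactly.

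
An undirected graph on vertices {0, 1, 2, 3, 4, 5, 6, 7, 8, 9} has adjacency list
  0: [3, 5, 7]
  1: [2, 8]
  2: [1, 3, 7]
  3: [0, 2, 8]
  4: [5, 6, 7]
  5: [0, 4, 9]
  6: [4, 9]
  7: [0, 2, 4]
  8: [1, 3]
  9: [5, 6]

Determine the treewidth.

A width-2 tree decomposition is:
Bags: B1 = {4, 6, 9}  B2 = {4, 5, 9}  B3 = {4, 5, 7}  B4 = {0, 5, 7}  B5 = {0, 2, 7}  B6 = {0, 2, 3}  B7 = {1, 2, 3}  B8 = {1, 3, 8}
Tree: B1–B2, B2–B3, B3–B4, B4–B5, B5–B6, B6–B7, B7–B8
Each bag holds 3 vertices, so the decomposition has width 2, which upper-bounds the treewidth. For the lower bound, G contains the cycle 6–9–5–4–6, so G is not a forest; only forests have treewidth ≤ 1, hence tw(G) ≥ 2. Combining the bounds, tw(G) = 2.

2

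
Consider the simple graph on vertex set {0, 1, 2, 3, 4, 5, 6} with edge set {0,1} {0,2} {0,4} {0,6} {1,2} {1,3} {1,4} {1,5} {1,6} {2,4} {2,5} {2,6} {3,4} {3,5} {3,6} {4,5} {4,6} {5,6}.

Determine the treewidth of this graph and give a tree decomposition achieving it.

Treewidth 4.
One optimal decomposition is:
Bags: B1 = {1, 2, 4, 5, 6}  B2 = {1, 3, 4, 5, 6}  B3 = {0, 1, 2, 4, 6}
Tree: B1–B2, B1–B3

The largest bag has 5 vertices, giving width 4; this decomposition certifies tw(G) ≤ 4. On the other hand G contains the 5-clique {0, 1, 2, 4, 6}. A clique must lie in a single bag of any decomposition, so no decomposition can have width below 4. Hence tw(G) = 4 exactly.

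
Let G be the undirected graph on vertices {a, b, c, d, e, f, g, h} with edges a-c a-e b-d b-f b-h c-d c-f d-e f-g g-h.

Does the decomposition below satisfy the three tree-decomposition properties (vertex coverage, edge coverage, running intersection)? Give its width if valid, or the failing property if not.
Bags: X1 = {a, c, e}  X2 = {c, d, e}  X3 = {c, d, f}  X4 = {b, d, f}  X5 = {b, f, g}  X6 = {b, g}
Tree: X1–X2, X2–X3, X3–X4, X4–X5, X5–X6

No — vertex h appears in no bag.

A tree decomposition must satisfy three properties: every vertex lies in some bag; for every edge, both endpoints lie together in some bag; and for every vertex, the bags containing it form a connected subtree. Here vertex h appears in no bag, so the decomposition is invalid.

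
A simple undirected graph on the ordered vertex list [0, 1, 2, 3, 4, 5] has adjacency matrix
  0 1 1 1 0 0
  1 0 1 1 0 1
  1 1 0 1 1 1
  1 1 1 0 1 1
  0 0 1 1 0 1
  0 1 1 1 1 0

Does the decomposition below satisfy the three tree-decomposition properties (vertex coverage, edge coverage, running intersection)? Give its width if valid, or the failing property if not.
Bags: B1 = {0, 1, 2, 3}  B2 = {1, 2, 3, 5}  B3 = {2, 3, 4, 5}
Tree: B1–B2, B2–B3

Yes; width 3.

Every vertex of G appears in some bag (union = {0, 1, 2, 3, 4, 5}); every edge is covered by a bag; and for each vertex v the set of bags containing v is connected in the bag tree. The decomposition is therefore valid. The largest bag has 4 vertices, so the width is 3.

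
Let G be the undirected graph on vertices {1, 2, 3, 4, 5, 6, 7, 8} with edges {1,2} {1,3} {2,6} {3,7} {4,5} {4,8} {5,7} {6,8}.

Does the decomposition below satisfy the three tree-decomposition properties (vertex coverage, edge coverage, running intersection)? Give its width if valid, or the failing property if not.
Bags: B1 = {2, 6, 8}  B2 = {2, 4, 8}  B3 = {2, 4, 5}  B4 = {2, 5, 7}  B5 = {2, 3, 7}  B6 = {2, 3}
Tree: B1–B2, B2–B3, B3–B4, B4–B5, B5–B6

A tree decomposition must satisfy three properties: every vertex lies in some bag; for every edge, both endpoints lie together in some bag; and for every vertex, the bags containing it form a connected subtree. Here vertex 1 appears in no bag, so the decomposition is invalid.

No — vertex 1 appears in no bag.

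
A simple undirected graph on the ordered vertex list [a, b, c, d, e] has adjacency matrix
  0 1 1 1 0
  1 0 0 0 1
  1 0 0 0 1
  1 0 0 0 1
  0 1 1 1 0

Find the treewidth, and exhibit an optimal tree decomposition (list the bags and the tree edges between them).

Treewidth 2.
One optimal decomposition is:
Bags: B1 = {a, b, e}  B2 = {a, c, e}  B3 = {a, d, e}
Tree: B1–B2, B2–B3

Each bag holds 3 vertices, so the decomposition has width 2, which upper-bounds the treewidth. The edges b–a–c–e–b form a cycle, so G is not a tree and its treewidth is at least 2. The upper and lower bounds meet at 2, so that is the treewidth.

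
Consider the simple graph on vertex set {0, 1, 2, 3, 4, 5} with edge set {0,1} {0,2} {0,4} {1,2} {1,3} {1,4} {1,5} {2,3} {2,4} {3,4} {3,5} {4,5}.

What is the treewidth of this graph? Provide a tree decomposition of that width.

Each bag holds 4 vertices, so the decomposition has width 3, which upper-bounds the treewidth. Conversely, {0, 1, 2, 4} is a clique of size 4, and the vertices of any clique must share a bag in every tree decomposition; so some bag has ≥ 4 vertices and tw(G) ≥ 3. Combining the bounds, tw(G) = 3.

Treewidth 3.
Bags: B1 = {1, 2, 3, 4}  B2 = {0, 1, 2, 4}  B3 = {1, 3, 4, 5}
Tree: B1–B2, B1–B3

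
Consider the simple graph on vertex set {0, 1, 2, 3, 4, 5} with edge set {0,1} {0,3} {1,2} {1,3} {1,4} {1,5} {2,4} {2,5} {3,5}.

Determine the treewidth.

A width-2 tree decomposition is:
Bags: B1 = {1, 3, 5}  B2 = {0, 1, 3}  B3 = {1, 2, 5}  B4 = {1, 2, 4}
Tree: B1–B2, B1–B3, B3–B4
Every bag has size at most 3, so the width is 3 − 1 = 2 and tw(G) ≤ 2. On the other hand G contains the 3-clique {0, 1, 3}. A clique must lie in a single bag of any decomposition, so no decomposition can have width below 2. The upper and lower bounds meet at 2, so that is the treewidth.

2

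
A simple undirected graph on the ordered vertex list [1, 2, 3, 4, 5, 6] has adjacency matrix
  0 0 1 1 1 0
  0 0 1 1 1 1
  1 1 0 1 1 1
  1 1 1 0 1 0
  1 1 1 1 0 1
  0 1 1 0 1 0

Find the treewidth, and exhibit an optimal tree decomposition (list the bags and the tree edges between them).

Each bag holds 4 vertices, so the decomposition has width 3, which upper-bounds the treewidth. Conversely, {1, 3, 4, 5} is a clique of size 4, and the vertices of any clique must share a bag in every tree decomposition; so some bag has ≥ 4 vertices and tw(G) ≥ 3. Combining the bounds, tw(G) = 3.

Treewidth 3.
Bags: B1 = {2, 3, 5, 6}  B2 = {2, 3, 4, 5}  B3 = {1, 3, 4, 5}
Tree: B1–B2, B2–B3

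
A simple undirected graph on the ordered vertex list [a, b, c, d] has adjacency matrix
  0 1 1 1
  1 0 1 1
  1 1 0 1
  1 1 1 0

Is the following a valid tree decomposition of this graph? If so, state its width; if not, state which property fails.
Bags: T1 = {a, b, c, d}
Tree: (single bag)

Yes; width 3.

Vertex coverage: the bags together contain {a, b, c, d}, the full vertex set. Edge coverage: each edge of G has both endpoints in at least one bag. Running intersection: for every vertex, the bags containing it form a connected subtree. All three properties hold, so this is a valid tree decomposition of width max|bag| − 1 = 3, and hence tw(G) ≤ 3.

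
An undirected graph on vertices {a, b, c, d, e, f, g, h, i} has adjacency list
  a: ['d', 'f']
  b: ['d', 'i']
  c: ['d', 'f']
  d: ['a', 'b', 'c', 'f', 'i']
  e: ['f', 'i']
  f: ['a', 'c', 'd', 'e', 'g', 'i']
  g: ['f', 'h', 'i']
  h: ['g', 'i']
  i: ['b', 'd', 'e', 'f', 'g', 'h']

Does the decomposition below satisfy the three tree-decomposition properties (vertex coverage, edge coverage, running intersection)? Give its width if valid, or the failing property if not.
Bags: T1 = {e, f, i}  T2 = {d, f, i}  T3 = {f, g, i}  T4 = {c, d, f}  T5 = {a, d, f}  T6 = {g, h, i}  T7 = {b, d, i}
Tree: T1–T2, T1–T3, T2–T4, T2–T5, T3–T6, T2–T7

Every vertex of G appears in some bag (union = {a, b, c, d, e, f, g, h, i}); every edge is covered by a bag; and for each vertex v the set of bags containing v is connected in the bag tree. The decomposition is therefore valid. The largest bag has 3 vertices, so the width is 2.

Yes; width 2.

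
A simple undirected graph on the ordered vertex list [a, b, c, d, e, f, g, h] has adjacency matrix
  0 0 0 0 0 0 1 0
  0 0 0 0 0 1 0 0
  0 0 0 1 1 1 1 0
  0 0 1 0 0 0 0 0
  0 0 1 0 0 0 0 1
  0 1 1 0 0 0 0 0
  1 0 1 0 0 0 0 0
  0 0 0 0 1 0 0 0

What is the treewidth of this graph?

A width-1 tree decomposition is:
Bags: B1 = {c, d}  B2 = {c, f}  B3 = {c, g}  B4 = {c, e}  B5 = {b, f}  B6 = {a, g}  B7 = {e, h}
Tree: B1–B2, B1–B3, B2–B4, B2–B5, B3–B6, B4–B7
The largest bag has 2 vertices, giving width 1; this decomposition certifies tw(G) ≤ 1. Any graph with an edge has treewidth ≥ 1, and G has the edge d–c. Combining the bounds, tw(G) = 1.

1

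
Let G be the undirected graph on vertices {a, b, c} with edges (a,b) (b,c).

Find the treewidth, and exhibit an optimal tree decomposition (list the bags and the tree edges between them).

Treewidth 1.
Bags: B1 = {b, c}  B2 = {a, b}
Tree: B1–B2

Every bag has size at most 2, so the width is 2 − 1 = 1 and tw(G) ≤ 1. Since G has at least one edge (e.g. b–c), it is not an edgeless graph, so tw(G) ≥ 1. Combining the bounds, tw(G) = 1.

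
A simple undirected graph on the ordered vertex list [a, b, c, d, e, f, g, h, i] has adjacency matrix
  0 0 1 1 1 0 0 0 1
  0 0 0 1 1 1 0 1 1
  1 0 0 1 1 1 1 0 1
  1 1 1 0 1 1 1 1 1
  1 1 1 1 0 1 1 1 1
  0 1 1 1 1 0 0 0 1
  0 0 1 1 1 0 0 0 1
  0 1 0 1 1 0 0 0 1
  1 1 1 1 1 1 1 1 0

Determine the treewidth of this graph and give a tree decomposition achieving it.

Each bag holds 5 vertices, so the decomposition has width 4, which upper-bounds the treewidth. For the lower bound, the 5 vertices {b, d, e, h, i} are pairwise adjacent, and any tree decomposition puts a clique entirely inside one bag — forcing width ≥ 4. The upper and lower bounds meet at 4, so that is the treewidth.

Treewidth 4.
Bags: B1 = {b, d, e, f, i}  B2 = {c, d, e, f, i}  B3 = {b, d, e, h, i}  B4 = {a, c, d, e, i}  B5 = {c, d, e, g, i}
Tree: B1–B2, B1–B3, B2–B4, B4–B5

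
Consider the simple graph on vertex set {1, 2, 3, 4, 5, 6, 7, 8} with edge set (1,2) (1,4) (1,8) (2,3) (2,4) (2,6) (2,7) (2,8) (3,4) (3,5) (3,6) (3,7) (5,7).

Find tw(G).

A width-2 tree decomposition is:
Bags: B1 = {2, 3, 4}  B2 = {2, 3, 6}  B3 = {1, 2, 4}  B4 = {2, 3, 7}  B5 = {1, 2, 8}  B6 = {3, 5, 7}
Tree: B1–B2, B1–B3, B2–B4, B3–B5, B4–B6
The largest bag has 3 vertices, giving width 2; this decomposition certifies tw(G) ≤ 2. On the other hand G contains the 3-clique {1, 2, 8}. A clique must lie in a single bag of any decomposition, so no decomposition can have width below 2. The upper and lower bounds meet at 2, so that is the treewidth.

2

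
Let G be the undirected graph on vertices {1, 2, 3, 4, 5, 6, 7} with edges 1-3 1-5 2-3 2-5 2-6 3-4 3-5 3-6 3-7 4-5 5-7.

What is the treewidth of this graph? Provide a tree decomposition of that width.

Every bag has size at most 3, so the width is 3 − 1 = 2 and tw(G) ≤ 2. For the lower bound, the 3 vertices {1, 3, 5} are pairwise adjacent, and any tree decomposition puts a clique entirely inside one bag — forcing width ≥ 2. The upper and lower bounds meet at 2, so that is the treewidth.

Treewidth 2.
One such decomposition:
Bags: B1 = {2, 3, 5}  B2 = {3, 5, 7}  B3 = {2, 3, 6}  B4 = {3, 4, 5}  B5 = {1, 3, 5}
Tree: B1–B2, B1–B3, B1–B4, B1–B5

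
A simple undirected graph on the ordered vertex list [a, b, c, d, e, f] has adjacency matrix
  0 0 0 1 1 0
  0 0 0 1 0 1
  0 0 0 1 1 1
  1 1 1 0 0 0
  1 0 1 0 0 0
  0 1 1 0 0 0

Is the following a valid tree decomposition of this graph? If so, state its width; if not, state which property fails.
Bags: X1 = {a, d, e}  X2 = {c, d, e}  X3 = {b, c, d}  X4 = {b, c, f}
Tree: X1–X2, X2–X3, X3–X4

Yes; width 2.

Every vertex of G appears in some bag (union = {a, b, c, d, e, f}); every edge is covered by a bag; and for each vertex v the set of bags containing v is connected in the bag tree. The decomposition is therefore valid. The largest bag has 3 vertices, so the width is 2.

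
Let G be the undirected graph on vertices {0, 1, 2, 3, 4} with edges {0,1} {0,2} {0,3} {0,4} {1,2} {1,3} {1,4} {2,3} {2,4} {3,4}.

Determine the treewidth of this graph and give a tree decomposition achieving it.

Treewidth 4.
Bags: B1 = {0, 1, 2, 3, 4}
Tree: (single bag)

With just one bag of size 5, the width is 5 − 1 = 4, so tw(G) ≤ 4. On the other hand G contains the 5-clique {0, 1, 2, 3, 4}. A clique must lie in a single bag of any decomposition, so no decomposition can have width below 4. Therefore the treewidth is 4.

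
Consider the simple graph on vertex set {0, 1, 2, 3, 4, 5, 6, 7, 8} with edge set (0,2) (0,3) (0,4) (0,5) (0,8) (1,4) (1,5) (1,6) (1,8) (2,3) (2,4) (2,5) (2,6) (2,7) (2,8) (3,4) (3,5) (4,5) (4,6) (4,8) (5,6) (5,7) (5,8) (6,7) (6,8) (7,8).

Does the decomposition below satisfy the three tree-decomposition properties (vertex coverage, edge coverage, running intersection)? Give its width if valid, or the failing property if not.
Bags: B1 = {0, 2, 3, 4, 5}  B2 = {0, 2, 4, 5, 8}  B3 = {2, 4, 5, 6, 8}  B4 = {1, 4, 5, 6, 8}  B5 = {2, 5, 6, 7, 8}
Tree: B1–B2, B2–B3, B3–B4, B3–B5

Yes; width 4.

Vertex coverage: the bags together contain {0, 1, 2, 3, 4, 5, 6, 7, 8}, the full vertex set. Edge coverage: each edge of G has both endpoints in at least one bag. Running intersection: for every vertex, the bags containing it form a connected subtree. All three properties hold, so this is a valid tree decomposition of width max|bag| − 1 = 4, and hence tw(G) ≤ 4.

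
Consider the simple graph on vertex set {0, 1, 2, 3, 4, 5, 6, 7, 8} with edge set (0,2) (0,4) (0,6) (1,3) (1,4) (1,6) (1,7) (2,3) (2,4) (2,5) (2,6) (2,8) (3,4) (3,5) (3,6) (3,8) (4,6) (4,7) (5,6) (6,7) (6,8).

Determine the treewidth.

3

A width-3 tree decomposition is:
Bags: B1 = {0, 2, 4, 6}  B2 = {2, 3, 4, 6}  B3 = {2, 3, 5, 6}  B4 = {1, 3, 4, 6}  B5 = {2, 3, 6, 8}  B6 = {1, 4, 6, 7}
Tree: B1–B2, B2–B3, B2–B4, B2–B5, B4–B6
Every bag has size at most 4, so the width is 4 − 1 = 3 and tw(G) ≤ 3. On the other hand G contains the 4-clique {1, 3, 4, 6}. A clique must lie in a single bag of any decomposition, so no decomposition can have width below 3. Hence tw(G) = 3 exactly.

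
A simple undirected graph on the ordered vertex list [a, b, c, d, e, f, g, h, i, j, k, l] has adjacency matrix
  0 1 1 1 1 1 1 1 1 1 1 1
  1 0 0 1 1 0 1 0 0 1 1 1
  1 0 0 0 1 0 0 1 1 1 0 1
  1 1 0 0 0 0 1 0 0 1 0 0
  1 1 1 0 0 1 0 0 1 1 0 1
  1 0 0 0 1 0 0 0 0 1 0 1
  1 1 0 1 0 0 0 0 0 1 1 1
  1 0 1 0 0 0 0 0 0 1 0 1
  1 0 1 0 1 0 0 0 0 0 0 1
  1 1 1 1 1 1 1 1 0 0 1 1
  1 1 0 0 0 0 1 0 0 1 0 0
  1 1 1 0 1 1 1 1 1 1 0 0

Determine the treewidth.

A width-4 tree decomposition is:
Bags: B1 = {a, b, g, j, k}  B2 = {a, b, g, j, l}  B3 = {a, b, e, j, l}  B4 = {a, c, e, j, l}  B5 = {a, c, h, j, l}  B6 = {a, c, e, i, l}  B7 = {a, b, d, g, j}  B8 = {a, e, f, j, l}
Tree: B1–B2, B2–B3, B3–B4, B4–B5, B4–B6, B2–B7, B3–B8
The largest bag has 5 vertices, giving width 4; this decomposition certifies tw(G) ≤ 4. Conversely, {a, b, d, g, j} is a clique of size 5, and the vertices of any clique must share a bag in every tree decomposition; so some bag has ≥ 5 vertices and tw(G) ≥ 4. Hence tw(G) = 4 exactly.

4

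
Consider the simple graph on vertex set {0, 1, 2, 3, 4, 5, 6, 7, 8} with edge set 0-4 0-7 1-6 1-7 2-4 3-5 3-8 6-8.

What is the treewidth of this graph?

1

A width-1 tree decomposition is:
Bags: B1 = {3, 5}  B2 = {3, 8}  B3 = {6, 8}  B4 = {1, 6}  B5 = {1, 7}  B6 = {0, 7}  B7 = {0, 4}  B8 = {2, 4}
Tree: B1–B2, B2–B3, B3–B4, B4–B5, B5–B6, B6–B7, B7–B8
Every bag has size at most 2, so the width is 2 − 1 = 1 and tw(G) ≤ 1. Since G has at least one edge (e.g. 5–3), it is not an edgeless graph, so tw(G) ≥ 1. Combining the bounds, tw(G) = 1.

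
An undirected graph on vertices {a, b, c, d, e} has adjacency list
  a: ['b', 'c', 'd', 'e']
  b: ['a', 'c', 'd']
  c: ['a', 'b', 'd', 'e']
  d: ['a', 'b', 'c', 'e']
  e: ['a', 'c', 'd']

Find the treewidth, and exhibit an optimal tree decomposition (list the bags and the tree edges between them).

The largest bag has 4 vertices, giving width 3; this decomposition certifies tw(G) ≤ 3. On the other hand G contains the 4-clique {a, c, d, e}. A clique must lie in a single bag of any decomposition, so no decomposition can have width below 3. Combining the bounds, tw(G) = 3.

Treewidth 3.
One optimal decomposition is:
Bags: B1 = {a, c, d, e}  B2 = {a, b, c, d}
Tree: B1–B2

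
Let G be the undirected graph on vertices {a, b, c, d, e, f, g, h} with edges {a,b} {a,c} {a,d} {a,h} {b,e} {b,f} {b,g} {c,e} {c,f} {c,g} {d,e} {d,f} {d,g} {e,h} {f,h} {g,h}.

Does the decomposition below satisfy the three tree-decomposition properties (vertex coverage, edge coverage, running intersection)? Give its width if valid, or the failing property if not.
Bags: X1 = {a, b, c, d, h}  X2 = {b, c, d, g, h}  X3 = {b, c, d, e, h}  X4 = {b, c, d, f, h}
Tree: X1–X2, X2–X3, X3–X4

Yes; width 4.

Every vertex of G appears in some bag (union = {a, b, c, d, e, f, g, h}); every edge is covered by a bag; and for each vertex v the set of bags containing v is connected in the bag tree. The decomposition is therefore valid. The largest bag has 5 vertices, so the width is 4.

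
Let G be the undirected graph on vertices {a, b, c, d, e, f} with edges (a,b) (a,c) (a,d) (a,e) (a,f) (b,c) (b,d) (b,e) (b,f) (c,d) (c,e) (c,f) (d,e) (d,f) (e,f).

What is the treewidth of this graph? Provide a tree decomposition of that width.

With just one bag of size 6, the width is 6 − 1 = 5, so tw(G) ≤ 5. For the lower bound, the 6 vertices {a, b, c, d, e, f} are pairwise adjacent, and any tree decomposition puts a clique entirely inside one bag — forcing width ≥ 5. The upper and lower bounds meet at 5, so that is the treewidth.

Treewidth 5.
One such decomposition:
Bags: B1 = {a, b, c, d, e, f}
Tree: (single bag)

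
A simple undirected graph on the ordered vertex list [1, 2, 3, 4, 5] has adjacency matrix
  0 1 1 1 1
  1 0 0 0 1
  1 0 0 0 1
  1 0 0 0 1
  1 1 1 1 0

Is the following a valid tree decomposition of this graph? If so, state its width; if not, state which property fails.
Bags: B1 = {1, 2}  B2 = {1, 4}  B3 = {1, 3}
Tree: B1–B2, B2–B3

A tree decomposition must satisfy three properties: every vertex lies in some bag; for every edge, both endpoints lie together in some bag; and for every vertex, the bags containing it form a connected subtree. Here vertex 5 appears in no bag, so the decomposition is invalid.

No — vertex 5 appears in no bag.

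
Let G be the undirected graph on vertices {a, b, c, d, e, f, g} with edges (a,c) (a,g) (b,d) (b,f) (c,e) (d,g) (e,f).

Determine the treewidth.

2

A width-2 tree decomposition is:
Bags: B1 = {a, c, e}  B2 = {a, e, g}  B3 = {d, e, g}  B4 = {b, d, e}  B5 = {b, e, f}
Tree: B1–B2, B2–B3, B3–B4, B4–B5
Each bag holds 3 vertices, so the decomposition has width 2, which upper-bounds the treewidth. The edges e–c–a–g–d–b–f–e form a cycle, so G is not a tree and its treewidth is at least 2. Hence tw(G) = 2 exactly.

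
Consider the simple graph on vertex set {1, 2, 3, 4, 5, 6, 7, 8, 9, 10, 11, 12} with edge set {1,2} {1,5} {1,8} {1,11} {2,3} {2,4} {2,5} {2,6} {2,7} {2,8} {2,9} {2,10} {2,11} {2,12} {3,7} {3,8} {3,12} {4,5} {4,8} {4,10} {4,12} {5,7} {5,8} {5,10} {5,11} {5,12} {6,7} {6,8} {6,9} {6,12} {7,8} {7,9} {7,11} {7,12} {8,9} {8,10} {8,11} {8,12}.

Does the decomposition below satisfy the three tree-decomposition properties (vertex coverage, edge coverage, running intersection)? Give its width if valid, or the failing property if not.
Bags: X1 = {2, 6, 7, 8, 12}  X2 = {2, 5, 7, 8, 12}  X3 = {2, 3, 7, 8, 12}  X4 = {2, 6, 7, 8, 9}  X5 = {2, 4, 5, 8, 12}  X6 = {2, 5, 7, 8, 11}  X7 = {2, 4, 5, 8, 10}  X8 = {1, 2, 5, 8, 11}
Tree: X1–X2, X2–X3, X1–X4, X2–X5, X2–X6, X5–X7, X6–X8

Yes; width 4.

Vertex coverage: the bags together contain {1, 2, 3, 4, 5, 6, 7, 8, 9, 10, 11, 12}, the full vertex set. Edge coverage: each edge of G has both endpoints in at least one bag. Running intersection: for every vertex, the bags containing it form a connected subtree. All three properties hold, so this is a valid tree decomposition of width max|bag| − 1 = 4, and hence tw(G) ≤ 4.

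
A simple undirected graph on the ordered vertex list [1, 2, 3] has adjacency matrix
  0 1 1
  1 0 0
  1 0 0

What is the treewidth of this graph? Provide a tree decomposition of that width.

Treewidth 1.
One such decomposition:
Bags: B1 = {1, 2}  B2 = {1, 3}
Tree: B1–B2

The largest bag has 2 vertices, giving width 1; this decomposition certifies tw(G) ≤ 1. Since G has at least one edge (e.g. 2–1), it is not an edgeless graph, so tw(G) ≥ 1. Therefore the treewidth is 1.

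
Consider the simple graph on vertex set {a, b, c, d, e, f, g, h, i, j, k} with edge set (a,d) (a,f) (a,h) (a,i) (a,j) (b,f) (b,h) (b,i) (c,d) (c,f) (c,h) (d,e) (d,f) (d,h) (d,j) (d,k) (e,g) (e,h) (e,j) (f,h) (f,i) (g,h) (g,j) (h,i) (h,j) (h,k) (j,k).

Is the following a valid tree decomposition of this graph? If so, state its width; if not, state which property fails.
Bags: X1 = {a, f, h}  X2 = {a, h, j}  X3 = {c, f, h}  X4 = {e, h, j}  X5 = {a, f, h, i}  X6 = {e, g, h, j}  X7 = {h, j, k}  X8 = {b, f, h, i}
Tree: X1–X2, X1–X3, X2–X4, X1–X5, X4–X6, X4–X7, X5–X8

No — vertex d appears in no bag.

A tree decomposition must satisfy three properties: every vertex lies in some bag; for every edge, both endpoints lie together in some bag; and for every vertex, the bags containing it form a connected subtree. Here vertex d appears in no bag, so the decomposition is invalid.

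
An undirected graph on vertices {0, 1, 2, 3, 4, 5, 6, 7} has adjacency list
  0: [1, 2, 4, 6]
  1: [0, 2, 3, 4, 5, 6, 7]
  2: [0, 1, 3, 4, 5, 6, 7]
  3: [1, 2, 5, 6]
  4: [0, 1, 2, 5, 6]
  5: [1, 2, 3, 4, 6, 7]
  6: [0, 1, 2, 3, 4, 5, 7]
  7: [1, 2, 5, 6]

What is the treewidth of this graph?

A width-4 tree decomposition is:
Bags: B1 = {1, 2, 3, 5, 6}  B2 = {1, 2, 4, 5, 6}  B3 = {1, 2, 5, 6, 7}  B4 = {0, 1, 2, 4, 6}
Tree: B1–B2, B1–B3, B2–B4
The largest bag has 5 vertices, giving width 4; this decomposition certifies tw(G) ≤ 4. Conversely, {0, 1, 2, 4, 6} is a clique of size 5, and the vertices of any clique must share a bag in every tree decomposition; so some bag has ≥ 5 vertices and tw(G) ≥ 4. Therefore the treewidth is 4.

4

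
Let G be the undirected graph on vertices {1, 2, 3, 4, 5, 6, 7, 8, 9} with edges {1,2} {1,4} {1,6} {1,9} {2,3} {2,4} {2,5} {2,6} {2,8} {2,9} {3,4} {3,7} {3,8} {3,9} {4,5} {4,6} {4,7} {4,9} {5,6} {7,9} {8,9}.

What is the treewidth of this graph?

A width-3 tree decomposition is:
Bags: B1 = {2, 3, 4, 9}  B2 = {1, 2, 4, 9}  B3 = {3, 4, 7, 9}  B4 = {2, 3, 8, 9}  B5 = {1, 2, 4, 6}  B6 = {2, 4, 5, 6}
Tree: B1–B2, B1–B3, B1–B4, B2–B5, B5–B6
Every bag has size at most 4, so the width is 4 − 1 = 3 and tw(G) ≤ 3. On the other hand G contains the 4-clique {2, 3, 8, 9}. A clique must lie in a single bag of any decomposition, so no decomposition can have width below 3. Hence tw(G) = 3 exactly.

3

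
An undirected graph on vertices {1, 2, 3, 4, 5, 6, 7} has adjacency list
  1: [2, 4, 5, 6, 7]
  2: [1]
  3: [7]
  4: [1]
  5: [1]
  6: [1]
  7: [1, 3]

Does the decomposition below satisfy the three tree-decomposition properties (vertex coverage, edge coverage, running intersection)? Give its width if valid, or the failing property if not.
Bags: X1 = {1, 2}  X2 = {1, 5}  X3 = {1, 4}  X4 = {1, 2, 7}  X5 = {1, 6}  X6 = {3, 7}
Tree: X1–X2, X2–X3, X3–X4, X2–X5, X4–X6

No — bags containing vertex 2 are not connected in the tree.

A tree decomposition must satisfy three properties: every vertex lies in some bag; for every edge, both endpoints lie together in some bag; and for every vertex, the bags containing it form a connected subtree. Here bags containing vertex 2 are not connected in the tree, so the decomposition is invalid.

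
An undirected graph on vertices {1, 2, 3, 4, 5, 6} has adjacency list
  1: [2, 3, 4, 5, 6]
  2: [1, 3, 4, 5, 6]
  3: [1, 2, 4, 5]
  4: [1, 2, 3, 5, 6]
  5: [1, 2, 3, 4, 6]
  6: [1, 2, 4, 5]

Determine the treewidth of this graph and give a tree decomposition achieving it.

Every bag has size at most 5, so the width is 5 − 1 = 4 and tw(G) ≤ 4. For the lower bound, the 5 vertices {1, 2, 3, 4, 5} are pairwise adjacent, and any tree decomposition puts a clique entirely inside one bag — forcing width ≥ 4. Therefore the treewidth is 4.

Treewidth 4.
One optimal decomposition is:
Bags: B1 = {1, 2, 4, 5, 6}  B2 = {1, 2, 3, 4, 5}
Tree: B1–B2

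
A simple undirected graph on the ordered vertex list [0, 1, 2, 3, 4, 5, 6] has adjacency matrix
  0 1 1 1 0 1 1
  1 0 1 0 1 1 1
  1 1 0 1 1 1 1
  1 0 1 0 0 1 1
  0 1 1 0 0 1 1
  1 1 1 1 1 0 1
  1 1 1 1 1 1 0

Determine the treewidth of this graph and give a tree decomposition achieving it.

Treewidth 4.
One optimal decomposition is:
Bags: B1 = {1, 2, 4, 5, 6}  B2 = {0, 1, 2, 5, 6}  B3 = {0, 2, 3, 5, 6}
Tree: B1–B2, B2–B3

Each bag holds 5 vertices, so the decomposition has width 4, which upper-bounds the treewidth. Conversely, {0, 1, 2, 5, 6} is a clique of size 5, and the vertices of any clique must share a bag in every tree decomposition; so some bag has ≥ 5 vertices and tw(G) ≥ 4. Hence tw(G) = 4 exactly.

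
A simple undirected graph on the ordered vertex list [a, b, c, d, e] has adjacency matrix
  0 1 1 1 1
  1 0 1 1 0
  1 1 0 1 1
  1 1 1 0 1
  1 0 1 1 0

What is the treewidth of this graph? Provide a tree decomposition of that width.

Each bag holds 4 vertices, so the decomposition has width 3, which upper-bounds the treewidth. Conversely, {a, c, d, e} is a clique of size 4, and the vertices of any clique must share a bag in every tree decomposition; so some bag has ≥ 4 vertices and tw(G) ≥ 3. The upper and lower bounds meet at 3, so that is the treewidth.

Treewidth 3.
One optimal decomposition is:
Bags: B1 = {a, c, d, e}  B2 = {a, b, c, d}
Tree: B1–B2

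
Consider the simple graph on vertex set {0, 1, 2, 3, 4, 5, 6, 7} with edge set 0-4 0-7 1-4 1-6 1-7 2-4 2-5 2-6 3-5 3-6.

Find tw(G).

2

A width-2 tree decomposition is:
Bags: B1 = {2, 3, 5}  B2 = {2, 3, 6}  B3 = {2, 4, 6}  B4 = {1, 4, 6}  B5 = {0, 1, 4}  B6 = {0, 1, 7}
Tree: B1–B2, B2–B3, B3–B4, B4–B5, B5–B6
The largest bag has 3 vertices, giving width 2; this decomposition certifies tw(G) ≤ 2. For the lower bound, G contains the cycle 5–3–6–2–5, so G is not a forest; only forests have treewidth ≤ 1, hence tw(G) ≥ 2. Therefore the treewidth is 2.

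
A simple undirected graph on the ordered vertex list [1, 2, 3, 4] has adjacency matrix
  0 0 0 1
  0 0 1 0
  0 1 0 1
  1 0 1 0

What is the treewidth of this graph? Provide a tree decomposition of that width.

Every bag has size at most 2, so the width is 2 − 1 = 1 and tw(G) ≤ 1. Since G has at least one edge (e.g. 2–3), it is not an edgeless graph, so tw(G) ≥ 1. The upper and lower bounds meet at 1, so that is the treewidth.

Treewidth 1.
One optimal decomposition is:
Bags: B1 = {2, 3}  B2 = {3, 4}  B3 = {1, 4}
Tree: B1–B2, B2–B3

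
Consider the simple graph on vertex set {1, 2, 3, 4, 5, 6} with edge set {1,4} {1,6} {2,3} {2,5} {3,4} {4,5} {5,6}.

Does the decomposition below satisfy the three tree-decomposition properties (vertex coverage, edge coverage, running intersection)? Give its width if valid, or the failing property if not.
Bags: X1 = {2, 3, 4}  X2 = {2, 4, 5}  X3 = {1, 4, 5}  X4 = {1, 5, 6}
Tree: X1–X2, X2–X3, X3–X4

Yes; width 2.

Vertex coverage: the bags together contain {1, 2, 3, 4, 5, 6}, the full vertex set. Edge coverage: each edge of G has both endpoints in at least one bag. Running intersection: for every vertex, the bags containing it form a connected subtree. All three properties hold, so this is a valid tree decomposition of width max|bag| − 1 = 2, and hence tw(G) ≤ 2.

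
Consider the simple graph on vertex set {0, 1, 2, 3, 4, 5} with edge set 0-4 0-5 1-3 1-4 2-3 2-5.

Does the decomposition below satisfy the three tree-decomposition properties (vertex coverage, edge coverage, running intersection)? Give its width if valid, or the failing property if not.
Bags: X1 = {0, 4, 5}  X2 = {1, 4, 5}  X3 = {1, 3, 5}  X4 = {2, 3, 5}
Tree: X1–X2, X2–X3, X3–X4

Every vertex of G appears in some bag (union = {0, 1, 2, 3, 4, 5}); every edge is covered by a bag; and for each vertex v the set of bags containing v is connected in the bag tree. The decomposition is therefore valid. The largest bag has 3 vertices, so the width is 2.

Yes; width 2.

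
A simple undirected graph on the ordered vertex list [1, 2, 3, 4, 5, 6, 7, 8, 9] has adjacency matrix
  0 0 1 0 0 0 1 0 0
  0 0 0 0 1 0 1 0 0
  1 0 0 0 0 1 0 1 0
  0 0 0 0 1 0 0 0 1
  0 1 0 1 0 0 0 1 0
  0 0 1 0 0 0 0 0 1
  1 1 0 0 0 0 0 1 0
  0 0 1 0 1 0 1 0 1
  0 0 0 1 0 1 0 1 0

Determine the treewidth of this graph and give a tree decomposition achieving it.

The largest bag has 4 vertices, giving width 3; this decomposition certifies tw(G) ≤ 3. For the lower bound: the 4 vertex sets {1,2,7}, {3}, {8}, {4,5,6,9} are disjoint, each induces a connected subgraph, and every pair is joined by at least one edge of G. Contracting each set to a single vertex therefore yields K_{4} as a minor, and since treewidth is minor-monotone, tw(G) ≥ tw(K_{4}) = 3. Hence tw(G) = 3 exactly.

Treewidth 3.
One such decomposition:
Bags: B1 = {1, 2, 3, 7}  B2 = {2, 3, 7, 8}  B3 = {2, 3, 5, 8}  B4 = {3, 5, 6, 8}  B5 = {5, 6, 8, 9}  B6 = {4, 5, 6, 9}
Tree: B1–B2, B2–B3, B3–B4, B4–B5, B5–B6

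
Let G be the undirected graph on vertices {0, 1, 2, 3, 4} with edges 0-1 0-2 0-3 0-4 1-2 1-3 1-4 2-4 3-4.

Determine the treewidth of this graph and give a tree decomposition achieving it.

Every bag has size at most 4, so the width is 4 − 1 = 3 and tw(G) ≤ 3. On the other hand G contains the 4-clique {0, 1, 2, 4}. A clique must lie in a single bag of any decomposition, so no decomposition can have width below 3. Hence tw(G) = 3 exactly.

Treewidth 3.
Bags: B1 = {0, 1, 3, 4}  B2 = {0, 1, 2, 4}
Tree: B1–B2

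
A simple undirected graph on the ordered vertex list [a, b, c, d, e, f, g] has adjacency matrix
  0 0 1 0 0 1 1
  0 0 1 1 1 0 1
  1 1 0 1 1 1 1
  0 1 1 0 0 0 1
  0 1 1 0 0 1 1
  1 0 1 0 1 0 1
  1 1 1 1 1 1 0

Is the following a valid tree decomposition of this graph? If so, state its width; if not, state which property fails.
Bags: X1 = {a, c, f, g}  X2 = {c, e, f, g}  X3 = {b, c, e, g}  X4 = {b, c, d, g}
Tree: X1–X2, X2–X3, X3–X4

Every vertex of G appears in some bag (union = {a, b, c, d, e, f, g}); every edge is covered by a bag; and for each vertex v the set of bags containing v is connected in the bag tree. The decomposition is therefore valid. The largest bag has 4 vertices, so the width is 3.

Yes; width 3.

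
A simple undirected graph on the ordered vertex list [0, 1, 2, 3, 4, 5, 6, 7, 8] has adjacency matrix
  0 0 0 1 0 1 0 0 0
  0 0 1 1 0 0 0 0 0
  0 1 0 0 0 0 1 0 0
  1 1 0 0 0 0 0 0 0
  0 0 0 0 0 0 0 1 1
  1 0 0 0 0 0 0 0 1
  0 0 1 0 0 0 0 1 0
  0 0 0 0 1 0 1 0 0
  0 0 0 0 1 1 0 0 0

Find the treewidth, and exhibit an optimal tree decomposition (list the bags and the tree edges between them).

Treewidth 2.
One optimal decomposition is:
Bags: B1 = {0, 1, 3}  B2 = {0, 1, 5}  B3 = {1, 5, 8}  B4 = {1, 4, 8}  B5 = {1, 4, 7}  B6 = {1, 6, 7}  B7 = {1, 2, 6}
Tree: B1–B2, B2–B3, B3–B4, B4–B5, B5–B6, B6–B7

Each bag holds 3 vertices, so the decomposition has width 2, which upper-bounds the treewidth. For the lower bound, G contains the cycle 1–3–0–5–8–4–7–6–2–1, so G is not a forest; only forests have treewidth ≤ 1, hence tw(G) ≥ 2. The upper and lower bounds meet at 2, so that is the treewidth.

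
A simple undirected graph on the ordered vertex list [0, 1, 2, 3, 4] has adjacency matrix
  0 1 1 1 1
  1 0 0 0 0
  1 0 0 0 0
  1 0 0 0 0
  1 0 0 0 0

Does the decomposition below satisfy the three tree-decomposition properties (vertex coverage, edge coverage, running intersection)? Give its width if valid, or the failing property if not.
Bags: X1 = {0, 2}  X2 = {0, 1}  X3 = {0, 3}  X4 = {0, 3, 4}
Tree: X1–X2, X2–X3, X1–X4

A tree decomposition must satisfy three properties: every vertex lies in some bag; for every edge, both endpoints lie together in some bag; and for every vertex, the bags containing it form a connected subtree. Here bags containing vertex 3 are not connected in the tree, so the decomposition is invalid.

No — bags containing vertex 3 are not connected in the tree.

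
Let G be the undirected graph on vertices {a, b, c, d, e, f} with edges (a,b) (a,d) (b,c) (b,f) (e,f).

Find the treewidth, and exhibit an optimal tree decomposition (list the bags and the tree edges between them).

Each bag holds 2 vertices, so the decomposition has width 1, which upper-bounds the treewidth. Since G has at least one edge (e.g. c–b), it is not an edgeless graph, so tw(G) ≥ 1. The upper and lower bounds meet at 1, so that is the treewidth.

Treewidth 1.
One optimal decomposition is:
Bags: B1 = {b, c}  B2 = {b, f}  B3 = {a, b}  B4 = {a, d}  B5 = {e, f}
Tree: B1–B2, B2–B3, B3–B4, B2–B5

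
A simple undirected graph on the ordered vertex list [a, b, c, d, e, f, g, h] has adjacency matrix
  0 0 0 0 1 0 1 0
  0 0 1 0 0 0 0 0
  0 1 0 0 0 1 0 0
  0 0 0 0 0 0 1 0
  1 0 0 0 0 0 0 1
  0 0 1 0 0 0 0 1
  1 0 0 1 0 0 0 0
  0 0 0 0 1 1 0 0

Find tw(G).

1

A width-1 tree decomposition is:
Bags: B1 = {d, g}  B2 = {a, g}  B3 = {a, e}  B4 = {e, h}  B5 = {f, h}  B6 = {c, f}  B7 = {b, c}
Tree: B1–B2, B2–B3, B3–B4, B4–B5, B5–B6, B6–B7
Each bag holds 2 vertices, so the decomposition has width 1, which upper-bounds the treewidth. Any graph with an edge has treewidth ≥ 1, and G has the edge d–g. Combining the bounds, tw(G) = 1.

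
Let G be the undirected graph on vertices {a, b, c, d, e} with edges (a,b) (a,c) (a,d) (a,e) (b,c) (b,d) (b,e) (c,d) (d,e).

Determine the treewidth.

A width-3 tree decomposition is:
Bags: B1 = {a, b, d, e}  B2 = {a, b, c, d}
Tree: B1–B2
The largest bag has 4 vertices, giving width 3; this decomposition certifies tw(G) ≤ 3. On the other hand G contains the 4-clique {a, b, d, e}. A clique must lie in a single bag of any decomposition, so no decomposition can have width below 3. Hence tw(G) = 3 exactly.

3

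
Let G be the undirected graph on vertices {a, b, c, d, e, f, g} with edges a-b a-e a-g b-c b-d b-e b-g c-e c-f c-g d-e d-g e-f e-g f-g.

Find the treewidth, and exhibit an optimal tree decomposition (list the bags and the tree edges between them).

Treewidth 3.
One such decomposition:
Bags: B1 = {b, c, e, g}  B2 = {a, b, e, g}  B3 = {b, d, e, g}  B4 = {c, e, f, g}
Tree: B1–B2, B1–B3, B1–B4

Each bag holds 4 vertices, so the decomposition has width 3, which upper-bounds the treewidth. For the lower bound, the 4 vertices {c, e, f, g} are pairwise adjacent, and any tree decomposition puts a clique entirely inside one bag — forcing width ≥ 3. Therefore the treewidth is 3.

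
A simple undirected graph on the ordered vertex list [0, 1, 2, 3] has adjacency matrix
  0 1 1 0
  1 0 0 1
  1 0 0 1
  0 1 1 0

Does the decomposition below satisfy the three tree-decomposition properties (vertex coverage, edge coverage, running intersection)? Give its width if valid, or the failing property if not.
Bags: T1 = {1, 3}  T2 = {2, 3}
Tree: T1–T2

No — vertex 0 appears in no bag.

A tree decomposition must satisfy three properties: every vertex lies in some bag; for every edge, both endpoints lie together in some bag; and for every vertex, the bags containing it form a connected subtree. Here vertex 0 appears in no bag, so the decomposition is invalid.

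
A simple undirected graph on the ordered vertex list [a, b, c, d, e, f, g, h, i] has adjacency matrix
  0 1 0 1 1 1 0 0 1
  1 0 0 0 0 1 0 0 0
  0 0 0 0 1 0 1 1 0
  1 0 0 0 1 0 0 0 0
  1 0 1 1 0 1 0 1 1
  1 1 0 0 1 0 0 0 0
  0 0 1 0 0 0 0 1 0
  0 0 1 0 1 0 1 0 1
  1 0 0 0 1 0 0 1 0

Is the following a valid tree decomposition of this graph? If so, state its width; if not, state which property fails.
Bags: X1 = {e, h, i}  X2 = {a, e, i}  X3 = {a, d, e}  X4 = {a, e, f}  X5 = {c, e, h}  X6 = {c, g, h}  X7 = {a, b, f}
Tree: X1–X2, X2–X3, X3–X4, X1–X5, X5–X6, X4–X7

Every vertex of G appears in some bag (union = {a, b, c, d, e, f, g, h, i}); every edge is covered by a bag; and for each vertex v the set of bags containing v is connected in the bag tree. The decomposition is therefore valid. The largest bag has 3 vertices, so the width is 2.

Yes; width 2.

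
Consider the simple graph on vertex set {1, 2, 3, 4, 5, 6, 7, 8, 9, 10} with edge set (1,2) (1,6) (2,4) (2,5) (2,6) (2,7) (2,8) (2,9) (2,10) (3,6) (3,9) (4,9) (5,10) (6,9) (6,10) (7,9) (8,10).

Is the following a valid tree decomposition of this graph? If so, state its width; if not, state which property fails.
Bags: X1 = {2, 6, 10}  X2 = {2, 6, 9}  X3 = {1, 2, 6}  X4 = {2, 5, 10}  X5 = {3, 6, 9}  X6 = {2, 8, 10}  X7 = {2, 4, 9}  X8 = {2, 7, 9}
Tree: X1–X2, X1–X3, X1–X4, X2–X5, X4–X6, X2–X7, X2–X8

Vertex coverage: the bags together contain {1, 2, 3, 4, 5, 6, 7, 8, 9, 10}, the full vertex set. Edge coverage: each edge of G has both endpoints in at least one bag. Running intersection: for every vertex, the bags containing it form a connected subtree. All three properties hold, so this is a valid tree decomposition of width max|bag| − 1 = 2, and hence tw(G) ≤ 2.

Yes; width 2.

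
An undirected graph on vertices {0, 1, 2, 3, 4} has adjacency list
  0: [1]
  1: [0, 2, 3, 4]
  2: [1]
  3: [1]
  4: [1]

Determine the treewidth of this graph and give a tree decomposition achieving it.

The largest bag has 2 vertices, giving width 1; this decomposition certifies tw(G) ≤ 1. G has an edge, so its treewidth is at least 1. Hence tw(G) = 1 exactly.

Treewidth 1.
One optimal decomposition is:
Bags: B1 = {0, 1}  B2 = {1, 4}  B3 = {1, 3}  B4 = {1, 2}
Tree: B1–B2, B2–B3, B3–B4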